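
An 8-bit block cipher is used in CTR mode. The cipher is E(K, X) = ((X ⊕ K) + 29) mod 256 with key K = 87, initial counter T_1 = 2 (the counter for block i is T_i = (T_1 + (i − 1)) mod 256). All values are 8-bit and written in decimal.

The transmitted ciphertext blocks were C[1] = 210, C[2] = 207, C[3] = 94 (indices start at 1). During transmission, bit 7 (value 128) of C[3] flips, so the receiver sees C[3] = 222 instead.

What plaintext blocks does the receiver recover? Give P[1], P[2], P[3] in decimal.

CTR decryption: S_i = E(K, T_i) where T_i is the counter for block i; P_i = C_i ⊕ S_i.
Only C[3] changed, to 222. In CTR, a change in C_i flips the same bit in P_i only; the keystream is unaffected. Decrypting the received ciphertext:
P[1]: T = 2, S = E(K, T) = 114; 210 ⊕ 114 = 160.
P[2]: T = 3, S = E(K, T) = 113; 207 ⊕ 113 = 190.
P[3]: T = 4, S = E(K, T) = 112; 222 ⊕ 112 = 174.
Blocks that differ from the original plaintext: P[3].

P[1] = 160, P[2] = 190, P[3] = 174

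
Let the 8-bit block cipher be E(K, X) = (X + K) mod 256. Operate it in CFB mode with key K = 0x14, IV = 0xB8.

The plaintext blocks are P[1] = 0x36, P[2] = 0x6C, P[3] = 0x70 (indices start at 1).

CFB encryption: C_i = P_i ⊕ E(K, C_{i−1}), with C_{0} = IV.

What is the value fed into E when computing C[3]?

C[1]: E(K, 0xB8) = 0xCC; 0x36 ⊕ 0xCC = 0xFA.
C[2]: E(K, 0xFA) = 0x0E; 0x6C ⊕ 0x0E = 0x62.
C[3]: E(K, 0x62) = 0x76; 0x70 ⊕ 0x76 = 0x06.
So the input to E for block [3] is 0x62.

0x62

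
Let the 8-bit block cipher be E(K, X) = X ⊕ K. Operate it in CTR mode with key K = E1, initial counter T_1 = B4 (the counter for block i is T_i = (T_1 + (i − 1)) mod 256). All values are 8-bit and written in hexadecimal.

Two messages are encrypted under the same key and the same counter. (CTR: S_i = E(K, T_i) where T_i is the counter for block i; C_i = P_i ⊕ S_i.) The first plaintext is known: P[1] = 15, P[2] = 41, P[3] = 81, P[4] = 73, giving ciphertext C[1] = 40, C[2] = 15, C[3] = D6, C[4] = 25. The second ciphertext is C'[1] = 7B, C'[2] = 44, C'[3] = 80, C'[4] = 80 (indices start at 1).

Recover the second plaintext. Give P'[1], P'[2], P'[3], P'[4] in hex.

P'[1] = 2E, P'[2] = 10, P'[3] = D7, P'[4] = D6

In CTR with a reused counter, both messages share the same keystream S_i, so C_i ⊕ C'_i = P_i ⊕ P'_i and thus P'_i = P_i ⊕ C_i ⊕ C'_i.
P'[1]: 15 ⊕ 40 ⊕ 7B = 2E.
P'[2]: 41 ⊕ 15 ⊕ 44 = 10.
P'[3]: 81 ⊕ D6 ⊕ 80 = D7.
P'[4]: 73 ⊕ 25 ⊕ 80 = D6.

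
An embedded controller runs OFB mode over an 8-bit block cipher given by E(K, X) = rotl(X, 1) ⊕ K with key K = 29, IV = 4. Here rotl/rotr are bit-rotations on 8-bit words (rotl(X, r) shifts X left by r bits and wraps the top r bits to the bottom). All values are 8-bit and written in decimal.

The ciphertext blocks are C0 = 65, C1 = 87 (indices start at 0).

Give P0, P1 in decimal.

OFB decryption: S_i = E(K, S_{i−1}) with S_{−1} = IV; P_i = C_i ⊕ S_i.
P0: S = E(K, 4) = 21; 65 ⊕ 21 = 84.
P1: S = E(K, 21) = 55; 87 ⊕ 55 = 96.

P0 = 84, P1 = 96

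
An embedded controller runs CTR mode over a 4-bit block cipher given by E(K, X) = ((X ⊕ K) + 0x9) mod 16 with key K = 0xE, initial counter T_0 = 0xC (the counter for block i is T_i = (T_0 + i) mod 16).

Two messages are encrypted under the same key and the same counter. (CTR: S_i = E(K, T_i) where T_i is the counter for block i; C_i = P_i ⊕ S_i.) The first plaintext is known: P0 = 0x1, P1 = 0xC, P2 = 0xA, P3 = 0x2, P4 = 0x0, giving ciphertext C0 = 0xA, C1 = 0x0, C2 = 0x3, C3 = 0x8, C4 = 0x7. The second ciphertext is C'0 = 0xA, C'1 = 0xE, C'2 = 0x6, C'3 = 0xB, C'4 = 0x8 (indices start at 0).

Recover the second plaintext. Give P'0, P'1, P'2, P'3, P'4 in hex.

In CTR with a reused counter, both messages share the same keystream S_i, so C_i ⊕ C'_i = P_i ⊕ P'_i and thus P'_i = P_i ⊕ C_i ⊕ C'_i.
P'0: 0x1 ⊕ 0xA ⊕ 0xA = 0x1.
P'1: 0xC ⊕ 0x0 ⊕ 0xE = 0x2.
P'2: 0xA ⊕ 0x3 ⊕ 0x6 = 0xF.
P'3: 0x2 ⊕ 0x8 ⊕ 0xB = 0x1.
P'4: 0x0 ⊕ 0x7 ⊕ 0x8 = 0xF.

P'0 = 0x1, P'1 = 0x2, P'2 = 0xF, P'3 = 0x1, P'4 = 0xF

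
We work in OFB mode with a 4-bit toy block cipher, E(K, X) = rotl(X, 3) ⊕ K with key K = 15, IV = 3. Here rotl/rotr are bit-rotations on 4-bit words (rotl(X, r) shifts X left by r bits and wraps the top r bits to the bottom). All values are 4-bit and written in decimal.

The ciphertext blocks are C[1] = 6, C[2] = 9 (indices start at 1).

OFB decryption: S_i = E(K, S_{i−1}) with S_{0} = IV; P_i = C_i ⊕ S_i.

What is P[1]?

P[1] = 0

P[1]: S = E(K, 3) = 6; 6 ⊕ 6 = 0.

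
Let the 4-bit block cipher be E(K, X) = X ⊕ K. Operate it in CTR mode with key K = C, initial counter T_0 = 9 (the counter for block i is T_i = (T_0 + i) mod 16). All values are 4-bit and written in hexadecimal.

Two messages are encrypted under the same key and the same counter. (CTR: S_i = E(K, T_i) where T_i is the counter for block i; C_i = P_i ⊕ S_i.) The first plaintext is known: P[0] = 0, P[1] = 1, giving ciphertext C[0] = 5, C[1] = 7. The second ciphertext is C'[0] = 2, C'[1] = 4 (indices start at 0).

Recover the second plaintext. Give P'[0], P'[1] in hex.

In CTR with a reused counter, both messages share the same keystream S_i, so C_i ⊕ C'_i = P_i ⊕ P'_i and thus P'_i = P_i ⊕ C_i ⊕ C'_i.
P'[0]: 0 ⊕ 5 ⊕ 2 = 7.
P'[1]: 1 ⊕ 7 ⊕ 4 = 2.

P'[0] = 7, P'[1] = 2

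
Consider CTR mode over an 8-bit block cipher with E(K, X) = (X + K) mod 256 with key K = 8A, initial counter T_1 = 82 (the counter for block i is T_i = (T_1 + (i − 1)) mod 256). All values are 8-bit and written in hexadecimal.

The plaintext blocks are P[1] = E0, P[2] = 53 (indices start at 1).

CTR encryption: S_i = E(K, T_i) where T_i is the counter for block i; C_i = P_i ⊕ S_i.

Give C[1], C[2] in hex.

C[1]: T = 82, S = E(K, T) = 0C; E0 ⊕ 0C = EC.
C[2]: T = 83, S = E(K, T) = 0D; 53 ⊕ 0D = 5E.

C[1] = EC, C[2] = 5E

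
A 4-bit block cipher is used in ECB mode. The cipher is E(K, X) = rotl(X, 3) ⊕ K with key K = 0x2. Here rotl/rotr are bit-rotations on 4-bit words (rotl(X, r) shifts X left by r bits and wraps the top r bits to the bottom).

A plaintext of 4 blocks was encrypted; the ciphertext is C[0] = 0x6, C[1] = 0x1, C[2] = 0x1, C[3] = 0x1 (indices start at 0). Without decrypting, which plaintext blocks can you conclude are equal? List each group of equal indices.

P[1] = P[2] = P[3]

ECB encrypts each block independently with the same key, so equal ciphertext blocks imply equal plaintext blocks.
C[1] = C[2] = C[3] = 0x1, so P[1] = P[2] = P[3].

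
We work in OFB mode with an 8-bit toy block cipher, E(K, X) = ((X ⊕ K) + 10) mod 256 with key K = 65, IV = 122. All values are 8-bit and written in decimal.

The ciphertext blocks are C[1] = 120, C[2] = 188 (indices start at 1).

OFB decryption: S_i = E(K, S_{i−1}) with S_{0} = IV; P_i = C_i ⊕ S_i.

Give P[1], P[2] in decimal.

P[1] = 61, P[2] = 178

P[1]: S = E(K, 122) = 69; 120 ⊕ 69 = 61.
P[2]: S = E(K, 69) = 14; 188 ⊕ 14 = 178.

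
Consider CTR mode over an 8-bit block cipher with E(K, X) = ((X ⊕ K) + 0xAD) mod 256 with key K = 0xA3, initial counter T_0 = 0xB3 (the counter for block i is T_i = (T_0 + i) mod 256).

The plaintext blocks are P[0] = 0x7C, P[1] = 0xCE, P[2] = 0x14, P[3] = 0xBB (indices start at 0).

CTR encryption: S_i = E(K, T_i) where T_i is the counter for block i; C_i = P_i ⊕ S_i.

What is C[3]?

C[0]: T = 0xB3, S = E(K, T) = 0xBD; 0x7C ⊕ 0xBD = 0xC1.
C[1]: T = 0xB4, S = E(K, T) = 0xC4; 0xCE ⊕ 0xC4 = 0x0A.
C[2]: T = 0xB5, S = E(K, T) = 0xC3; 0x14 ⊕ 0xC3 = 0xD7.
C[3]: T = 0xB6, S = E(K, T) = 0xC2; 0xBB ⊕ 0xC2 = 0x79.

C[3] = 0x79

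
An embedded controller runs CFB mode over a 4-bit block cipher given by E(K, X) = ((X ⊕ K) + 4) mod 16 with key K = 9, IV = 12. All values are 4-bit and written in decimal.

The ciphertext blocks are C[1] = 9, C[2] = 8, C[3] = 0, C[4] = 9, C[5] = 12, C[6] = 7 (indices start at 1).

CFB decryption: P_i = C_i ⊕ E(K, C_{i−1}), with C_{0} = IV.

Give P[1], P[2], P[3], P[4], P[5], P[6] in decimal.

P[1] = 0, P[2] = 12, P[3] = 5, P[4] = 4, P[5] = 8, P[6] = 14

P[1]: E(K, 12) = 9; 9 ⊕ 9 = 0.
P[2]: E(K, 9) = 4; 8 ⊕ 4 = 12.
P[3]: E(K, 8) = 5; 0 ⊕ 5 = 5.
P[4]: E(K, 0) = 13; 9 ⊕ 13 = 4.
P[5]: E(K, 9) = 4; 12 ⊕ 4 = 8.
P[6]: E(K, 12) = 9; 7 ⊕ 9 = 14.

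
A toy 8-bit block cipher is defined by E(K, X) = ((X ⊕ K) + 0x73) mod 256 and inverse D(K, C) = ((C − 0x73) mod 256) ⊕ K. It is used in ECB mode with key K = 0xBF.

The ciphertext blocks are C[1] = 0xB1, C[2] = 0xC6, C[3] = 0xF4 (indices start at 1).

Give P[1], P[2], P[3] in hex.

P[1] = 0x81, P[2] = 0xEC, P[3] = 0x3E

ECB decryption: P_i = D(K, C_i).
P[1]: D(K, 0xB1) = 0x81.
P[2]: D(K, 0xC6) = 0xEC.
P[3]: D(K, 0xF4) = 0x3E.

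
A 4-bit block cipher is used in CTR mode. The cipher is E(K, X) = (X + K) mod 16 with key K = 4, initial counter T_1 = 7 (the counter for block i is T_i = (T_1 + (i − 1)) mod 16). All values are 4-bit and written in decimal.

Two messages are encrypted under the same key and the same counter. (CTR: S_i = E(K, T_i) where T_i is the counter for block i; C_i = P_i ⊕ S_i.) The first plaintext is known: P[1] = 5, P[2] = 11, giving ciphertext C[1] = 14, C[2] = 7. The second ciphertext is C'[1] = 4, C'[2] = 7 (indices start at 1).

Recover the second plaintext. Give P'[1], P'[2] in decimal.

P'[1] = 15, P'[2] = 11

In CTR with a reused counter, both messages share the same keystream S_i, so C_i ⊕ C'_i = P_i ⊕ P'_i and thus P'_i = P_i ⊕ C_i ⊕ C'_i.
P'[1]: 5 ⊕ 14 ⊕ 4 = 15.
P'[2]: 11 ⊕ 7 ⊕ 7 = 11.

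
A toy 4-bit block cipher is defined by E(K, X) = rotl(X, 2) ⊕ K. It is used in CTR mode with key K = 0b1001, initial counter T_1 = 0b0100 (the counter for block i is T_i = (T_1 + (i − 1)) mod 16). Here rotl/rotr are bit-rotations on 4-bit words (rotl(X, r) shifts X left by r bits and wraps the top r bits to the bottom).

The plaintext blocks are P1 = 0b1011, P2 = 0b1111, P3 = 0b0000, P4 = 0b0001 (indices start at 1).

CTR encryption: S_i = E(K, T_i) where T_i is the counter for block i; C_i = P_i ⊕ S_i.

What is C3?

C3 = 0b0000

C1: T = 0b0100, S = E(K, T) = 0b1000; 0b1011 ⊕ 0b1000 = 0b0011.
C2: T = 0b0101, S = E(K, T) = 0b1100; 0b1111 ⊕ 0b1100 = 0b0011.
C3: T = 0b0110, S = E(K, T) = 0b0000; 0b0000 ⊕ 0b0000 = 0b0000.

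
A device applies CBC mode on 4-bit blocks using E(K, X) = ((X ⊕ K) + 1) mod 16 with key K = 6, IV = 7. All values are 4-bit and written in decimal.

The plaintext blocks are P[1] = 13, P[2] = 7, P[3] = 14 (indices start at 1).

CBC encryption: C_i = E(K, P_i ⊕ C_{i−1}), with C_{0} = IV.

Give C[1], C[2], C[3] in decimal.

C[1] = 13, C[2] = 13, C[3] = 6

C[1]: P[1] ⊕ 7 = 10; E(K, 10) = 13.
C[2]: P[2] ⊕ 13 = 10; E(K, 10) = 13.
C[3]: P[3] ⊕ 13 = 3; E(K, 3) = 6.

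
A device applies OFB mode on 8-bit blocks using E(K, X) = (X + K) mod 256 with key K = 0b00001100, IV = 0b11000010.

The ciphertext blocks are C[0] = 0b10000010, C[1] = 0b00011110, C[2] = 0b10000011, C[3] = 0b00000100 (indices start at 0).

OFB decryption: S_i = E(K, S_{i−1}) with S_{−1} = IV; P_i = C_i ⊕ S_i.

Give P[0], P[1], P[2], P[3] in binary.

P[0] = 0b01001100, P[1] = 0b11000100, P[2] = 0b01100101, P[3] = 0b11110110

P[0]: S = E(K, 0b11000010) = 0b11001110; 0b10000010 ⊕ 0b11001110 = 0b01001100.
P[1]: S = E(K, 0b11001110) = 0b11011010; 0b00011110 ⊕ 0b11011010 = 0b11000100.
P[2]: S = E(K, 0b11011010) = 0b11100110; 0b10000011 ⊕ 0b11100110 = 0b01100101.
P[3]: S = E(K, 0b11100110) = 0b11110010; 0b00000100 ⊕ 0b11110010 = 0b11110110.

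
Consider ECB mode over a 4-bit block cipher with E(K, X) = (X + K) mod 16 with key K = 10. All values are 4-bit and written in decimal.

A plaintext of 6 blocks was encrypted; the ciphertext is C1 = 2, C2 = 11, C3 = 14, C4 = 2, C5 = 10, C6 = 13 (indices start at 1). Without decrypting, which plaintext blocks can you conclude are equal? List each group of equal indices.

P1 = P4

ECB encrypts each block independently with the same key, so equal ciphertext blocks imply equal plaintext blocks.
C1 = C4 = 2, so P1 = P4.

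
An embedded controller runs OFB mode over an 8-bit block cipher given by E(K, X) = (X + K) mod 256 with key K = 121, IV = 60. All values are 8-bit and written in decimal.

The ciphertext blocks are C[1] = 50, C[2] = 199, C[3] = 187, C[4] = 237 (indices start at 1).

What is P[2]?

P[2] = 233

OFB decryption: S_i = E(K, S_{i−1}) with S_{0} = IV; P_i = C_i ⊕ S_i.
P[1]: S = E(K, 60) = 181; 50 ⊕ 181 = 135.
P[2]: S = E(K, 181) = 46; 199 ⊕ 46 = 233.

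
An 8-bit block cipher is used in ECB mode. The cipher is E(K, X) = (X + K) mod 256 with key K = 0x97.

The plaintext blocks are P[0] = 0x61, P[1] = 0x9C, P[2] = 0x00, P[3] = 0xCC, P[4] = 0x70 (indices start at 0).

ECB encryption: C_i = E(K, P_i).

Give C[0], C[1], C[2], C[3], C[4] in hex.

C[0]: E(K, 0x61) = 0xF8.
C[1]: E(K, 0x9C) = 0x33.
C[2]: E(K, 0x00) = 0x97.
C[3]: E(K, 0xCC) = 0x63.
C[4]: E(K, 0x70) = 0x07.

C[0] = 0xF8, C[1] = 0x33, C[2] = 0x97, C[3] = 0x63, C[4] = 0x07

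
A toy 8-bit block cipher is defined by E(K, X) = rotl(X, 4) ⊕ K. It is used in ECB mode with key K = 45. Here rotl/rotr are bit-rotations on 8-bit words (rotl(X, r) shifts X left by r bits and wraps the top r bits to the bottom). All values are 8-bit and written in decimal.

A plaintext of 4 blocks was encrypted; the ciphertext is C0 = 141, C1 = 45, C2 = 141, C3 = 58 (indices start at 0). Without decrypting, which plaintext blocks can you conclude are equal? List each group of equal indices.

P0 = P2

ECB encrypts each block independently with the same key, so equal ciphertext blocks imply equal plaintext blocks.
C0 = C2 = 141, so P0 = P2.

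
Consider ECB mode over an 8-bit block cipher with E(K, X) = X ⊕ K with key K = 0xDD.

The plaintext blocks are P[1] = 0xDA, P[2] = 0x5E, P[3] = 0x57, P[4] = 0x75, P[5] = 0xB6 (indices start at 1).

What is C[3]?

C[3] = 0x8A

ECB encryption: C_i = E(K, P_i).
C[3]: E(K, 0x57) = 0x8A.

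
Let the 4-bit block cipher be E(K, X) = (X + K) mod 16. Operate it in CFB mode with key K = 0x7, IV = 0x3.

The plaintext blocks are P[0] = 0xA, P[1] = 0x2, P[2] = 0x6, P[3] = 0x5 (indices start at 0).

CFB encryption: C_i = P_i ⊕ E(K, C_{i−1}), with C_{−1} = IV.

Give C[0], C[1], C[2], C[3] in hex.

C[0] = 0x0, C[1] = 0x5, C[2] = 0xA, C[3] = 0x4

C[0]: E(K, 0x3) = 0xA; 0xA ⊕ 0xA = 0x0.
C[1]: E(K, 0x0) = 0x7; 0x2 ⊕ 0x7 = 0x5.
C[2]: E(K, 0x5) = 0xC; 0x6 ⊕ 0xC = 0xA.
C[3]: E(K, 0xA) = 0x1; 0x5 ⊕ 0x1 = 0x4.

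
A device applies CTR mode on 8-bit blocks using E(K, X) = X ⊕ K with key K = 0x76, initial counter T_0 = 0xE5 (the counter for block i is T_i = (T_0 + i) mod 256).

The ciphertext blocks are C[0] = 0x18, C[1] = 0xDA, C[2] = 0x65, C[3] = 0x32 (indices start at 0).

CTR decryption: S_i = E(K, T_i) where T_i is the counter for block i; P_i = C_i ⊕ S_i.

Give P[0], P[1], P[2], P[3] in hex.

P[0]: T = 0xE5, S = E(K, T) = 0x93; 0x18 ⊕ 0x93 = 0x8B.
P[1]: T = 0xE6, S = E(K, T) = 0x90; 0xDA ⊕ 0x90 = 0x4A.
P[2]: T = 0xE7, S = E(K, T) = 0x91; 0x65 ⊕ 0x91 = 0xF4.
P[3]: T = 0xE8, S = E(K, T) = 0x9E; 0x32 ⊕ 0x9E = 0xAC.

P[0] = 0x8B, P[1] = 0x4A, P[2] = 0xF4, P[3] = 0xAC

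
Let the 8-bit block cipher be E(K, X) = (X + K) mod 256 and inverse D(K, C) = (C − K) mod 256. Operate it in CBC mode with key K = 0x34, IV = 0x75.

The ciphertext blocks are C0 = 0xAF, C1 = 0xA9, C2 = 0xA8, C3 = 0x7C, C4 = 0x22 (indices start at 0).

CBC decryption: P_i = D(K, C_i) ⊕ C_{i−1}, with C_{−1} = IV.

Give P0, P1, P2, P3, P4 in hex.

P0: D(K, 0xAF) = 0x7B; 0x7B ⊕ 0x75 = 0x0E.
P1: D(K, 0xA9) = 0x75; 0x75 ⊕ 0xAF = 0xDA.
P2: D(K, 0xA8) = 0x74; 0x74 ⊕ 0xA9 = 0xDD.
P3: D(K, 0x7C) = 0x48; 0x48 ⊕ 0xA8 = 0xE0.
P4: D(K, 0x22) = 0xEE; 0xEE ⊕ 0x7C = 0x92.

P0 = 0x0E, P1 = 0xDA, P2 = 0xDD, P3 = 0xE0, P4 = 0x92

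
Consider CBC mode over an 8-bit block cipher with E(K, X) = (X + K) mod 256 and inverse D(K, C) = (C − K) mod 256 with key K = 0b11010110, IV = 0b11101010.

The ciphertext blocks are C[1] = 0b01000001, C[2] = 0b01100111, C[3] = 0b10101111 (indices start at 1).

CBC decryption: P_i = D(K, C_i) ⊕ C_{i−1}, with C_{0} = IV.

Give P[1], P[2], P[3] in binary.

P[1] = 0b10000001, P[2] = 0b11010000, P[3] = 0b10111110

P[1]: D(K, 0b01000001) = 0b01101011; 0b01101011 ⊕ 0b11101010 = 0b10000001.
P[2]: D(K, 0b01100111) = 0b10010001; 0b10010001 ⊕ 0b01000001 = 0b11010000.
P[3]: D(K, 0b10101111) = 0b11011001; 0b11011001 ⊕ 0b01100111 = 0b10111110.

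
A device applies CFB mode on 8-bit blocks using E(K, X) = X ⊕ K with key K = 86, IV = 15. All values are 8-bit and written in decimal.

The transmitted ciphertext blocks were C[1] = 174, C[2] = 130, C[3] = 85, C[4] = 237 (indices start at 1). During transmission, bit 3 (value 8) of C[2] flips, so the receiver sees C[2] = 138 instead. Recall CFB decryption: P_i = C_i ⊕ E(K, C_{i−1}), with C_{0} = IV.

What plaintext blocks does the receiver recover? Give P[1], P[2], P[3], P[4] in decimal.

Only C[2] changed, to 138. In CFB, a change in C_i flips the same bit in P_i and garbles P_{i+1}. Decrypting the received ciphertext:
P[1]: E(K, 15) = 89; 174 ⊕ 89 = 247.
P[2]: E(K, 174) = 248; 138 ⊕ 248 = 114.
P[3]: E(K, 138) = 220; 85 ⊕ 220 = 137.
P[4]: E(K, 85) = 3; 237 ⊕ 3 = 238.
Blocks that differ from the original plaintext: P[2], P[3].

P[1] = 247, P[2] = 114, P[3] = 137, P[4] = 238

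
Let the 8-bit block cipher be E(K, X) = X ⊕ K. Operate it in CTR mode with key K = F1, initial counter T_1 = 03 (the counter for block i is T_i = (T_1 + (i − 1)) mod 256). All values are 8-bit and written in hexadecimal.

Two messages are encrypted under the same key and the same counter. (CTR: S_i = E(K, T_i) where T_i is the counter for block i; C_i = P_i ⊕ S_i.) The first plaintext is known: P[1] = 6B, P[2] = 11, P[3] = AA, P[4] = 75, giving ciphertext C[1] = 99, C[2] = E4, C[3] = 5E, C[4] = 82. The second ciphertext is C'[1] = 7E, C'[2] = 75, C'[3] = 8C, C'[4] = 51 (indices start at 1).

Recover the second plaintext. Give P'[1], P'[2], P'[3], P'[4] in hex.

P'[1] = 8C, P'[2] = 80, P'[3] = 78, P'[4] = A6

In CTR with a reused counter, both messages share the same keystream S_i, so C_i ⊕ C'_i = P_i ⊕ P'_i and thus P'_i = P_i ⊕ C_i ⊕ C'_i.
P'[1]: 6B ⊕ 99 ⊕ 7E = 8C.
P'[2]: 11 ⊕ E4 ⊕ 75 = 80.
P'[3]: AA ⊕ 5E ⊕ 8C = 78.
P'[4]: 75 ⊕ 82 ⊕ 51 = A6.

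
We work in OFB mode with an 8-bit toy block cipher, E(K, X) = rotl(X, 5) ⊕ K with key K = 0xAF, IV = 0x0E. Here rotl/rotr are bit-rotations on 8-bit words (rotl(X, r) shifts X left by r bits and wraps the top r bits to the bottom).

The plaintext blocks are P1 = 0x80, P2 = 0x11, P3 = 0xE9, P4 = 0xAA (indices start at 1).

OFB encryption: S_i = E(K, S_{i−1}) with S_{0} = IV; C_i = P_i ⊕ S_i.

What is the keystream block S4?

0xD3

C1: S = E(K, 0x0E) = 0x6E; 0x80 ⊕ 0x6E = 0xEE.
C2: S = E(K, 0x6E) = 0x62; 0x11 ⊕ 0x62 = 0x73.
C3: S = E(K, 0x62) = 0xE3; 0xE9 ⊕ 0xE3 = 0x0A.
C4: S = E(K, 0xE3) = 0xD3; 0xAA ⊕ 0xD3 = 0x79.
So S4 = 0xD3.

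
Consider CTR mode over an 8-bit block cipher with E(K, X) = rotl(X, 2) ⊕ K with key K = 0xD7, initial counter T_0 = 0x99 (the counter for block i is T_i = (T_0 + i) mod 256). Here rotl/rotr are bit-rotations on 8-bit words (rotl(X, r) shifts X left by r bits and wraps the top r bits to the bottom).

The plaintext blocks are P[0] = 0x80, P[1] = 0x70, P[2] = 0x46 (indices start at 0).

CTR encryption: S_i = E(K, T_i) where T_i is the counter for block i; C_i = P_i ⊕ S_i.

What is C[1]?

C[1] = 0xCD

C[0]: T = 0x99, S = E(K, T) = 0xB1; 0x80 ⊕ 0xB1 = 0x31.
C[1]: T = 0x9A, S = E(K, T) = 0xBD; 0x70 ⊕ 0xBD = 0xCD.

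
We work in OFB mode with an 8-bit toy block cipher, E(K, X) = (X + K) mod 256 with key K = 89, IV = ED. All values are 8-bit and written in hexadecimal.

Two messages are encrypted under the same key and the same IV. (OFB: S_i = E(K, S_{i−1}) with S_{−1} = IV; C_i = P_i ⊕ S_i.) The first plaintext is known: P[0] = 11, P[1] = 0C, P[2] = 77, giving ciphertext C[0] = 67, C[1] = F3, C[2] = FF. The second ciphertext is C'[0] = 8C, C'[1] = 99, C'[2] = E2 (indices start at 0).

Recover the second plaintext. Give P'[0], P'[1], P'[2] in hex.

In OFB with a reused IV, both messages share the same keystream S_i, so C_i ⊕ C'_i = P_i ⊕ P'_i and thus P'_i = P_i ⊕ C_i ⊕ C'_i.
P'[0]: 11 ⊕ 67 ⊕ 8C = FA.
P'[1]: 0C ⊕ F3 ⊕ 99 = 66.
P'[2]: 77 ⊕ FF ⊕ E2 = 6A.

P'[0] = FA, P'[1] = 66, P'[2] = 6A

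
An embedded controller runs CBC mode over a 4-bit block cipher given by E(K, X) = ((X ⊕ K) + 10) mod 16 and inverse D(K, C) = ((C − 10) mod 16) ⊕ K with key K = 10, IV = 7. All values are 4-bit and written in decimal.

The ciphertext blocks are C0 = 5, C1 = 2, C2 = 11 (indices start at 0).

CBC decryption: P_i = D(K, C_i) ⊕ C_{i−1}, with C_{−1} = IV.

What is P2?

P2 = 9

P2: D(K, 11) = 11; 11 ⊕ 2 = 9.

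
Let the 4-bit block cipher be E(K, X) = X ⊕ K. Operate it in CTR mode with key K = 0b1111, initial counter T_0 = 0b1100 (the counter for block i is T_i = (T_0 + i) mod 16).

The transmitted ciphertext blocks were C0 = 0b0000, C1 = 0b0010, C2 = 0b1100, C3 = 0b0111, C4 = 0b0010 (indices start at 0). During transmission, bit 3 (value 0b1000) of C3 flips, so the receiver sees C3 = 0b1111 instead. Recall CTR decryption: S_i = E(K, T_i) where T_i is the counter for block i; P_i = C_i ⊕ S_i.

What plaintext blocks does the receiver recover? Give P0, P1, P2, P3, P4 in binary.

Only C3 changed, to 0b1111. In CTR, a change in C_i flips the same bit in P_i only; the keystream is unaffected. Decrypting the received ciphertext:
P0: T = 0b1100, S = E(K, T) = 0b0011; 0b0000 ⊕ 0b0011 = 0b0011.
P1: T = 0b1101, S = E(K, T) = 0b0010; 0b0010 ⊕ 0b0010 = 0b0000.
P2: T = 0b1110, S = E(K, T) = 0b0001; 0b1100 ⊕ 0b0001 = 0b1101.
P3: T = 0b1111, S = E(K, T) = 0b0000; 0b1111 ⊕ 0b0000 = 0b1111.
P4: T = 0b0000, S = E(K, T) = 0b1111; 0b0010 ⊕ 0b1111 = 0b1101.
Blocks that differ from the original plaintext: P3.

P0 = 0b0011, P1 = 0b0000, P2 = 0b1101, P3 = 0b1111, P4 = 0b1101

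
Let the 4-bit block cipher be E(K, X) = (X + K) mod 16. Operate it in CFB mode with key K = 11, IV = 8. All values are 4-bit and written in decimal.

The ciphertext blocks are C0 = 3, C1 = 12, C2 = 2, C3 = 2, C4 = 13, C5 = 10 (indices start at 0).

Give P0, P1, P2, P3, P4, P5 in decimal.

P0 = 0, P1 = 2, P2 = 5, P3 = 15, P4 = 0, P5 = 2

CFB decryption: P_i = C_i ⊕ E(K, C_{i−1}), with C_{−1} = IV.
P0: E(K, 8) = 3; 3 ⊕ 3 = 0.
P1: E(K, 3) = 14; 12 ⊕ 14 = 2.
P2: E(K, 12) = 7; 2 ⊕ 7 = 5.
P3: E(K, 2) = 13; 2 ⊕ 13 = 15.
P4: E(K, 2) = 13; 13 ⊕ 13 = 0.
P5: E(K, 13) = 8; 10 ⊕ 8 = 2.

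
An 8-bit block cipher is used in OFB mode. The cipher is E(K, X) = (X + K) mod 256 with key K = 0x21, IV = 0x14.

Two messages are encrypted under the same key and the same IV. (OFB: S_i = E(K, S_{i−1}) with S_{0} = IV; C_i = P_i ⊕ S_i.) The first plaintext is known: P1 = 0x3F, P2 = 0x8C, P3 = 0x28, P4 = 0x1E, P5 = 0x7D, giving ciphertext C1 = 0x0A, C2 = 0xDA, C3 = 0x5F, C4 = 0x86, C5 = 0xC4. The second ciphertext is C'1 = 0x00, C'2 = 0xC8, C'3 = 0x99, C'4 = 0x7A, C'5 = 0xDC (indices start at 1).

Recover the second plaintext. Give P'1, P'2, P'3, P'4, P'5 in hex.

P'1 = 0x35, P'2 = 0x9E, P'3 = 0xEE, P'4 = 0xE2, P'5 = 0x65

In OFB with a reused IV, both messages share the same keystream S_i, so C_i ⊕ C'_i = P_i ⊕ P'_i and thus P'_i = P_i ⊕ C_i ⊕ C'_i.
P'1: 0x3F ⊕ 0x0A ⊕ 0x00 = 0x35.
P'2: 0x8C ⊕ 0xDA ⊕ 0xC8 = 0x9E.
P'3: 0x28 ⊕ 0x5F ⊕ 0x99 = 0xEE.
P'4: 0x1E ⊕ 0x86 ⊕ 0x7A = 0xE2.
P'5: 0x7D ⊕ 0xC4 ⊕ 0xDC = 0x65.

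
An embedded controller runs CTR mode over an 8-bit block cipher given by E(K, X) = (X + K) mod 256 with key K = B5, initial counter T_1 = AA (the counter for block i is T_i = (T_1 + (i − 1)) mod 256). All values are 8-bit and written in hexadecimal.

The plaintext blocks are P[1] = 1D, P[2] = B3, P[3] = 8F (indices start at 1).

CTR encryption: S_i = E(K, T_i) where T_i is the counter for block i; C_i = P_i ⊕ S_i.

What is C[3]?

C[1]: T = AA, S = E(K, T) = 5F; 1D ⊕ 5F = 42.
C[2]: T = AB, S = E(K, T) = 60; B3 ⊕ 60 = D3.
C[3]: T = AC, S = E(K, T) = 61; 8F ⊕ 61 = EE.

C[3] = EE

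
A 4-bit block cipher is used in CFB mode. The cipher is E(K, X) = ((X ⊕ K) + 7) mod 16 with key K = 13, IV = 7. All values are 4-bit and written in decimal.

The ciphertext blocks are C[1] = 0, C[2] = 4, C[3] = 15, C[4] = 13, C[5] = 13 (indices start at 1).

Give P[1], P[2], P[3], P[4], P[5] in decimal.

P[1] = 1, P[2] = 0, P[3] = 15, P[4] = 4, P[5] = 10

CFB decryption: P_i = C_i ⊕ E(K, C_{i−1}), with C_{0} = IV.
P[1]: E(K, 7) = 1; 0 ⊕ 1 = 1.
P[2]: E(K, 0) = 4; 4 ⊕ 4 = 0.
P[3]: E(K, 4) = 0; 15 ⊕ 0 = 15.
P[4]: E(K, 15) = 9; 13 ⊕ 9 = 4.
P[5]: E(K, 13) = 7; 13 ⊕ 7 = 10.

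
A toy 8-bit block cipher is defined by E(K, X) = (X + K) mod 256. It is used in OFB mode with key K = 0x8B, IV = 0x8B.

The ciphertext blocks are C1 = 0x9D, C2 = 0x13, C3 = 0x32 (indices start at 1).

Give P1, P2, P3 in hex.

P1 = 0x8B, P2 = 0xB2, P3 = 0x1E

OFB decryption: S_i = E(K, S_{i−1}) with S_{0} = IV; P_i = C_i ⊕ S_i.
P1: S = E(K, 0x8B) = 0x16; 0x9D ⊕ 0x16 = 0x8B.
P2: S = E(K, 0x16) = 0xA1; 0x13 ⊕ 0xA1 = 0xB2.
P3: S = E(K, 0xA1) = 0x2C; 0x32 ⊕ 0x2C = 0x1E.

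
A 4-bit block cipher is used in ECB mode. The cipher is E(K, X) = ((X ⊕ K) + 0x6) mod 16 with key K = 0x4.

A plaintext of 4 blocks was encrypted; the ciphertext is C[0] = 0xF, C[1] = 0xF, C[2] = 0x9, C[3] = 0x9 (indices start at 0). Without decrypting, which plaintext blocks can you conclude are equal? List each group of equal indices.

ECB encrypts each block independently with the same key, so equal ciphertext blocks imply equal plaintext blocks.
C[0] = C[1] = 0xF, so P[0] = P[1].
C[2] = C[3] = 0x9, so P[2] = P[3].

P[0] = P[1]; P[2] = P[3]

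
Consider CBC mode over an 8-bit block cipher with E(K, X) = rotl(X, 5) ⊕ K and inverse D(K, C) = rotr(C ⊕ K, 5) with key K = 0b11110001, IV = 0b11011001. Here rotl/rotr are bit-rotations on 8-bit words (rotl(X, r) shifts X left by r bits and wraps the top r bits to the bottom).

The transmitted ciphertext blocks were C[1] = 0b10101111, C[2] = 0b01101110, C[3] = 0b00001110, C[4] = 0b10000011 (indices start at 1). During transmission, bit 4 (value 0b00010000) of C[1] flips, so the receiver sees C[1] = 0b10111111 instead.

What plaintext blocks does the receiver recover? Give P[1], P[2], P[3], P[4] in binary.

P[1] = 0b10101011, P[2] = 0b01000011, P[3] = 0b10010001, P[4] = 0b10011101

CBC decryption: P_i = D(K, C_i) ⊕ C_{i−1}, with C_{0} = IV.
Only C[1] changed, to 0b10111111. In CBC, a change in C_i garbles P_i and flips the same bit in P_{i+1}. Decrypting the received ciphertext:
P[1]: D(K, 0b10111111) = 0b01110010; 0b01110010 ⊕ 0b11011001 = 0b10101011.
P[2]: D(K, 0b01101110) = 0b11111100; 0b11111100 ⊕ 0b10111111 = 0b01000011.
P[3]: D(K, 0b00001110) = 0b11111111; 0b11111111 ⊕ 0b01101110 = 0b10010001.
P[4]: D(K, 0b10000011) = 0b10010011; 0b10010011 ⊕ 0b00001110 = 0b10011101.
Blocks that differ from the original plaintext: P[1], P[2].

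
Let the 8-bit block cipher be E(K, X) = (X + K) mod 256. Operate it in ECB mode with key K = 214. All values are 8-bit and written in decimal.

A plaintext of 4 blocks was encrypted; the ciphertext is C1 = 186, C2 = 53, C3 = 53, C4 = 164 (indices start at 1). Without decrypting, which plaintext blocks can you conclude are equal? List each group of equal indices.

P2 = P3

ECB encrypts each block independently with the same key, so equal ciphertext blocks imply equal plaintext blocks.
C2 = C3 = 53, so P2 = P3.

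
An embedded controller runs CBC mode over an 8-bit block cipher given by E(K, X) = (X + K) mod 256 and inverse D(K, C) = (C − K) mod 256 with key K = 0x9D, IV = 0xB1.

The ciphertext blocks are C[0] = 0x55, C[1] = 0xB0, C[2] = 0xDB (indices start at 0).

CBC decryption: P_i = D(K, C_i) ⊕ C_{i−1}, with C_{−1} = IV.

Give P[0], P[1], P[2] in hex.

P[0]: D(K, 0x55) = 0xB8; 0xB8 ⊕ 0xB1 = 0x09.
P[1]: D(K, 0xB0) = 0x13; 0x13 ⊕ 0x55 = 0x46.
P[2]: D(K, 0xDB) = 0x3E; 0x3E ⊕ 0xB0 = 0x8E.

P[0] = 0x09, P[1] = 0x46, P[2] = 0x8E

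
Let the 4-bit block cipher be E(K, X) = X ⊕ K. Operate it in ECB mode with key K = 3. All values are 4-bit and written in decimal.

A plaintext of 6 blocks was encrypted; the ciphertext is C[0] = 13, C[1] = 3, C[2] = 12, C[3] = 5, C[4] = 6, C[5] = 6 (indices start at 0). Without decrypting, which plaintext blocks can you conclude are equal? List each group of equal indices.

P[4] = P[5]

ECB encrypts each block independently with the same key, so equal ciphertext blocks imply equal plaintext blocks.
C[4] = C[5] = 6, so P[4] = P[5].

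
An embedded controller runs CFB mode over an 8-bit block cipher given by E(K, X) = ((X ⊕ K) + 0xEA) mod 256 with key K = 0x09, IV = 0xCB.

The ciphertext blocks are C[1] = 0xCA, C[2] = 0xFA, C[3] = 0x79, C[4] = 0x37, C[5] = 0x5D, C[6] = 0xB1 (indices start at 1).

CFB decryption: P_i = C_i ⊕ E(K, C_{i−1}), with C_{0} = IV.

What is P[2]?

P[2]: E(K, 0xCA) = 0xAD; 0xFA ⊕ 0xAD = 0x57.

P[2] = 0x57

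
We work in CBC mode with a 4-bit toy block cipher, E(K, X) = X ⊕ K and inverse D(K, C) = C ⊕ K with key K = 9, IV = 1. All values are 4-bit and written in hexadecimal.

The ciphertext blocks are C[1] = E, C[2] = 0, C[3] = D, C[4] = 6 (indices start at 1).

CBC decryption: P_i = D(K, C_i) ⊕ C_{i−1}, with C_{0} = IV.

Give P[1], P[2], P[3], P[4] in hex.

P[1] = 6, P[2] = 7, P[3] = 4, P[4] = 2

P[1]: D(K, E) = 7; 7 ⊕ 1 = 6.
P[2]: D(K, 0) = 9; 9 ⊕ E = 7.
P[3]: D(K, D) = 4; 4 ⊕ 0 = 4.
P[4]: D(K, 6) = F; F ⊕ D = 2.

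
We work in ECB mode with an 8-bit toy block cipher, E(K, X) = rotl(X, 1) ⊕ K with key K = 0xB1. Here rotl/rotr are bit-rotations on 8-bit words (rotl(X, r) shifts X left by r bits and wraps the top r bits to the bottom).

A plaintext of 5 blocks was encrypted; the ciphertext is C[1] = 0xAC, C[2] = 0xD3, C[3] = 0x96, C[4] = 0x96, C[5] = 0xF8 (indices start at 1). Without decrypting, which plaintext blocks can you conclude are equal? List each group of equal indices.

ECB encrypts each block independently with the same key, so equal ciphertext blocks imply equal plaintext blocks.
C[3] = C[4] = 0x96, so P[3] = P[4].

P[3] = P[4]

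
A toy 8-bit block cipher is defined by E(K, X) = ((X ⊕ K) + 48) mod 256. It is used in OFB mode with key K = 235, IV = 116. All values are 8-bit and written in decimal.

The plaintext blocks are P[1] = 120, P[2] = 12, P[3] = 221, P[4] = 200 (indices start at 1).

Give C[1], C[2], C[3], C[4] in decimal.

OFB encryption: S_i = E(K, S_{i−1}) with S_{0} = IV; C_i = P_i ⊕ S_i.
C[1]: S = E(K, 116) = 207; 120 ⊕ 207 = 183.
C[2]: S = E(K, 207) = 84; 12 ⊕ 84 = 88.
C[3]: S = E(K, 84) = 239; 221 ⊕ 239 = 50.
C[4]: S = E(K, 239) = 52; 200 ⊕ 52 = 252.

C[1] = 183, C[2] = 88, C[3] = 50, C[4] = 252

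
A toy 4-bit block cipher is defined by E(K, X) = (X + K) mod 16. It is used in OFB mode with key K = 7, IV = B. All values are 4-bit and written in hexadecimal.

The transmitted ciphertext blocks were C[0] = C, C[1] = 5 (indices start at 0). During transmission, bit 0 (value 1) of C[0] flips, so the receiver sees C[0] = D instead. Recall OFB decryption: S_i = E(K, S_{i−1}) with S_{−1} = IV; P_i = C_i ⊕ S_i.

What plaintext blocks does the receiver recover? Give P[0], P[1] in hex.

P[0] = F, P[1] = C

Only C[0] changed, to D. In OFB, a change in C_i flips the same bit in P_i only; the keystream is unaffected. Decrypting the received ciphertext:
P[0]: S = E(K, B) = 2; D ⊕ 2 = F.
P[1]: S = E(K, 2) = 9; 5 ⊕ 9 = C.
Blocks that differ from the original plaintext: P[0].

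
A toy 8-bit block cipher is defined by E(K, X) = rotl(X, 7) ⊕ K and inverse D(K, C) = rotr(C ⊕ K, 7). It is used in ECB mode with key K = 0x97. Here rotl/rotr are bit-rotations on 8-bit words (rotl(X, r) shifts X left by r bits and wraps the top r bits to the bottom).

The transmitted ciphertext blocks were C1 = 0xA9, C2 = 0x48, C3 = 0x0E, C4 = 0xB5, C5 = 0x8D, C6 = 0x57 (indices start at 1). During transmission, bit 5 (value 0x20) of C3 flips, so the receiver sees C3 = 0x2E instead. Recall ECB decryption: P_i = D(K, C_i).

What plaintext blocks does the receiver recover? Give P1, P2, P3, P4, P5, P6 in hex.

Only C3 changed, to 0x2E. In ECB, a change in C_i affects only P_i. Decrypting the received ciphertext:
P1: D(K, 0xA9) = 0x7C.
P2: D(K, 0x48) = 0xBF.
P3: D(K, 0x2E) = 0x73.
P4: D(K, 0xB5) = 0x44.
P5: D(K, 0x8D) = 0x34.
P6: D(K, 0x57) = 0x81.
Blocks that differ from the original plaintext: P3.

P1 = 0x7C, P2 = 0xBF, P3 = 0x73, P4 = 0x44, P5 = 0x34, P6 = 0x81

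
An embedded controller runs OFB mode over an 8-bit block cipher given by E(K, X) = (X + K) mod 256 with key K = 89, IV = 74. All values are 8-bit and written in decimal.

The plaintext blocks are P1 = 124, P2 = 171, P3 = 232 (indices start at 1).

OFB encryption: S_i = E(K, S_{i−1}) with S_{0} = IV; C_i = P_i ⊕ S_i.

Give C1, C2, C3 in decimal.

C1: S = E(K, 74) = 163; 124 ⊕ 163 = 223.
C2: S = E(K, 163) = 252; 171 ⊕ 252 = 87.
C3: S = E(K, 252) = 85; 232 ⊕ 85 = 189.

C1 = 223, C2 = 87, C3 = 189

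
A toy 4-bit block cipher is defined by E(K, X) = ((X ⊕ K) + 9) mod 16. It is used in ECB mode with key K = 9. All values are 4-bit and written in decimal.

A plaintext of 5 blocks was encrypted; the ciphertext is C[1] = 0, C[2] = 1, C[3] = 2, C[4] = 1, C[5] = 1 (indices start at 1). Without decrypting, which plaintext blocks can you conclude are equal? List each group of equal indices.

P[2] = P[4] = P[5]

ECB encrypts each block independently with the same key, so equal ciphertext blocks imply equal plaintext blocks.
C[2] = C[4] = C[5] = 1, so P[2] = P[4] = P[5].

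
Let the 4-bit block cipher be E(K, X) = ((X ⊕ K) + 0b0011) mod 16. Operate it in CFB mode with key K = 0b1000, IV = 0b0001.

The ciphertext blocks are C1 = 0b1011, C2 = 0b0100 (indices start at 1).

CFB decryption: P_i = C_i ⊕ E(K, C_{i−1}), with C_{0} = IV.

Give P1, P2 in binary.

P1 = 0b0111, P2 = 0b0010

P1: E(K, 0b0001) = 0b1100; 0b1011 ⊕ 0b1100 = 0b0111.
P2: E(K, 0b1011) = 0b0110; 0b0100 ⊕ 0b0110 = 0b0010.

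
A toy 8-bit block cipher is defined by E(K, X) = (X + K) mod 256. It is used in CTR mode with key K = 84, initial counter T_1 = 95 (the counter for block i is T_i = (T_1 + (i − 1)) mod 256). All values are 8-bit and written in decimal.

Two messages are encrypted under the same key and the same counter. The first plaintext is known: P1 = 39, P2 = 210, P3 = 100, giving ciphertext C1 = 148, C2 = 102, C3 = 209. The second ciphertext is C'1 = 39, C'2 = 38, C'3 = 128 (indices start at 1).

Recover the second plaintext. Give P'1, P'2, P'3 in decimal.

In CTR with a reused counter, both messages share the same keystream S_i, so C_i ⊕ C'_i = P_i ⊕ P'_i and thus P'_i = P_i ⊕ C_i ⊕ C'_i.
P'1: 39 ⊕ 148 ⊕ 39 = 148.
P'2: 210 ⊕ 102 ⊕ 38 = 146.
P'3: 100 ⊕ 209 ⊕ 128 = 53.

P'1 = 148, P'2 = 146, P'3 = 53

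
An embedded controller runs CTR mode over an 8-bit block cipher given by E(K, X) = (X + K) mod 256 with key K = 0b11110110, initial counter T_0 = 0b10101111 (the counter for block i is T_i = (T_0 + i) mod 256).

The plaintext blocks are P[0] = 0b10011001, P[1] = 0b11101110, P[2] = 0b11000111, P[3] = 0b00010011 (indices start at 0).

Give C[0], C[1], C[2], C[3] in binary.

C[0] = 0b00111100, C[1] = 0b01001000, C[2] = 0b01100000, C[3] = 0b10111011

CTR encryption: S_i = E(K, T_i) where T_i is the counter for block i; C_i = P_i ⊕ S_i.
C[0]: T = 0b10101111, S = E(K, T) = 0b10100101; 0b10011001 ⊕ 0b10100101 = 0b00111100.
C[1]: T = 0b10110000, S = E(K, T) = 0b10100110; 0b11101110 ⊕ 0b10100110 = 0b01001000.
C[2]: T = 0b10110001, S = E(K, T) = 0b10100111; 0b11000111 ⊕ 0b10100111 = 0b01100000.
C[3]: T = 0b10110010, S = E(K, T) = 0b10101000; 0b00010011 ⊕ 0b10101000 = 0b10111011.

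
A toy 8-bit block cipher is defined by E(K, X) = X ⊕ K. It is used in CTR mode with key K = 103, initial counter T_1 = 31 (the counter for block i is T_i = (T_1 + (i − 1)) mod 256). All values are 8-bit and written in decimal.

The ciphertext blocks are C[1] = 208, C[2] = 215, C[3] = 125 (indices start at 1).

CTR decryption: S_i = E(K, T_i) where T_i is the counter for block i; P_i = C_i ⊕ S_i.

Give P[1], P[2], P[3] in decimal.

P[1] = 168, P[2] = 144, P[3] = 59

P[1]: T = 31, S = E(K, T) = 120; 208 ⊕ 120 = 168.
P[2]: T = 32, S = E(K, T) = 71; 215 ⊕ 71 = 144.
P[3]: T = 33, S = E(K, T) = 70; 125 ⊕ 70 = 59.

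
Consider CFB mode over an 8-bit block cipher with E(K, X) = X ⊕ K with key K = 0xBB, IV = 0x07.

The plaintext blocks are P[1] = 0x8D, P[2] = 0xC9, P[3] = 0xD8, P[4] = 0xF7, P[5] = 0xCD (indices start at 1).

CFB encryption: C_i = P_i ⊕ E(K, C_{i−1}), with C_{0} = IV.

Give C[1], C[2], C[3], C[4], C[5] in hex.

C[1]: E(K, 0x07) = 0xBC; 0x8D ⊕ 0xBC = 0x31.
C[2]: E(K, 0x31) = 0x8A; 0xC9 ⊕ 0x8A = 0x43.
C[3]: E(K, 0x43) = 0xF8; 0xD8 ⊕ 0xF8 = 0x20.
C[4]: E(K, 0x20) = 0x9B; 0xF7 ⊕ 0x9B = 0x6C.
C[5]: E(K, 0x6C) = 0xD7; 0xCD ⊕ 0xD7 = 0x1A.

C[1] = 0x31, C[2] = 0x43, C[3] = 0x20, C[4] = 0x6C, C[5] = 0x1A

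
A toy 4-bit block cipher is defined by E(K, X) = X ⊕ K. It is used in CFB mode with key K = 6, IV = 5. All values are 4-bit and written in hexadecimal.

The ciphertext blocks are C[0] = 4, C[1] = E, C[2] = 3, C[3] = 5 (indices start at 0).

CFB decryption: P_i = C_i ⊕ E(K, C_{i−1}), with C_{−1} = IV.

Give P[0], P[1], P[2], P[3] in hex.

P[0] = 7, P[1] = C, P[2] = B, P[3] = 0

P[0]: E(K, 5) = 3; 4 ⊕ 3 = 7.
P[1]: E(K, 4) = 2; E ⊕ 2 = C.
P[2]: E(K, E) = 8; 3 ⊕ 8 = B.
P[3]: E(K, 3) = 5; 5 ⊕ 5 = 0.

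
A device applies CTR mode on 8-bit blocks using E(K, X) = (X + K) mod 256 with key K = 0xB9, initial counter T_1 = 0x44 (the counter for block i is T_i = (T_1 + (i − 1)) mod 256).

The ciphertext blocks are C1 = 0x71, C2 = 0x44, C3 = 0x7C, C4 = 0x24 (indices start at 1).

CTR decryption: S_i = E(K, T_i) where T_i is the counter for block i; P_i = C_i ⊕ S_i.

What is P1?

P1 = 0x8C

P1: T = 0x44, S = E(K, T) = 0xFD; 0x71 ⊕ 0xFD = 0x8C.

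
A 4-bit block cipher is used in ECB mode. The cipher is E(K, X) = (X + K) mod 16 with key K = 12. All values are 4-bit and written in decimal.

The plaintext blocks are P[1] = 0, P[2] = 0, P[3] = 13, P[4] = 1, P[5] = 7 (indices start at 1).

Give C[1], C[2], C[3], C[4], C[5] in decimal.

ECB encryption: C_i = E(K, P_i).
C[1]: E(K, 0) = 12.
C[2]: E(K, 0) = 12.
C[3]: E(K, 13) = 9.
C[4]: E(K, 1) = 13.
C[5]: E(K, 7) = 3.

C[1] = 12, C[2] = 12, C[3] = 9, C[4] = 13, C[5] = 3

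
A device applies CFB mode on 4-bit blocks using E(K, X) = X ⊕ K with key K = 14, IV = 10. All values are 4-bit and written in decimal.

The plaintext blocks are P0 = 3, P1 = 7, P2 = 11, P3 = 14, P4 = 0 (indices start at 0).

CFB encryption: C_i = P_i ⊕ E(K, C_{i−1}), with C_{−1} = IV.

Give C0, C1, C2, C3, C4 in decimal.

C0 = 7, C1 = 14, C2 = 11, C3 = 11, C4 = 5

C0: E(K, 10) = 4; 3 ⊕ 4 = 7.
C1: E(K, 7) = 9; 7 ⊕ 9 = 14.
C2: E(K, 14) = 0; 11 ⊕ 0 = 11.
C3: E(K, 11) = 5; 14 ⊕ 5 = 11.
C4: E(K, 11) = 5; 0 ⊕ 5 = 5.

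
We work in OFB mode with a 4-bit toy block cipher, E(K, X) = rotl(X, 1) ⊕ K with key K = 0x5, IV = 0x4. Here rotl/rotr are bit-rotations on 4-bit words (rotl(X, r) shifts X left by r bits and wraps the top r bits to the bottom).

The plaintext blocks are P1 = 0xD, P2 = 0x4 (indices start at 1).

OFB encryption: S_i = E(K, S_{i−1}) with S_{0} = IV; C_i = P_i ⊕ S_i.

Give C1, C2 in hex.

C1: S = E(K, 0x4) = 0xD; 0xD ⊕ 0xD = 0x0.
C2: S = E(K, 0xD) = 0xE; 0x4 ⊕ 0xE = 0xA.

C1 = 0x0, C2 = 0xA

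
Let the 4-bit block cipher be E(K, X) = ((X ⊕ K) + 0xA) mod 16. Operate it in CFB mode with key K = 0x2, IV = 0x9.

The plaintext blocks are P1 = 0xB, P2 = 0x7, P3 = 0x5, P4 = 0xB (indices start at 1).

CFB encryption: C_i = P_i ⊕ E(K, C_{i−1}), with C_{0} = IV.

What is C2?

C1: E(K, 0x9) = 0x5; 0xB ⊕ 0x5 = 0xE.
C2: E(K, 0xE) = 0x6; 0x7 ⊕ 0x6 = 0x1.

C2 = 0x1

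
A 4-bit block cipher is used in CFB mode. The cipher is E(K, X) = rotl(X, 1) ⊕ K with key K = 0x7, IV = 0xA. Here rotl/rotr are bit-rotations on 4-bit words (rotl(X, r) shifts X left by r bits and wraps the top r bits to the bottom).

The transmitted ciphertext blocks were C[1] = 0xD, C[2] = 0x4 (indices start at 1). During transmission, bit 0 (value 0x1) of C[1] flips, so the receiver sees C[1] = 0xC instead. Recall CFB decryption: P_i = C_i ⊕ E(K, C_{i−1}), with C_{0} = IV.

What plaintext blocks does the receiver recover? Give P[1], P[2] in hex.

P[1] = 0xE, P[2] = 0xA

Only C[1] changed, to 0xC. In CFB, a change in C_i flips the same bit in P_i and garbles P_{i+1}. Decrypting the received ciphertext:
P[1]: E(K, 0xA) = 0x2; 0xC ⊕ 0x2 = 0xE.
P[2]: E(K, 0xC) = 0xE; 0x4 ⊕ 0xE = 0xA.
Blocks that differ from the original plaintext: P[1], P[2].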